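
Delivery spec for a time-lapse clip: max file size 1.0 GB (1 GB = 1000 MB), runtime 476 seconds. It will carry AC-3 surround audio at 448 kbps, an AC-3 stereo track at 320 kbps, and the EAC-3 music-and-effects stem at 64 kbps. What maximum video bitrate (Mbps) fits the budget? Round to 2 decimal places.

15.97 Mbps

Budget: 1.0 GB = 8000.0 Mb.
Total bitrate budget: 8000.0 Mb / 476 s = 16.807 Mbps.
Audio total: 448 + 320 + 64 = 832 kbps = 0.832 Mbps.
Video: 16.807 − 0.832 = 15.975 Mbps.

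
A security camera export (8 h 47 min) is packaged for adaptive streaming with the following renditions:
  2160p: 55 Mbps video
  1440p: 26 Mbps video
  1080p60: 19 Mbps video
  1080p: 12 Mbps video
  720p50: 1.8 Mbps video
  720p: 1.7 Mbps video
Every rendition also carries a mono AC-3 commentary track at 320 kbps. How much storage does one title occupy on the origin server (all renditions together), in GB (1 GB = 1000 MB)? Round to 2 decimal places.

8 h 47 min = 527 min = 31620 s
Audio: 320 kbps = 0.320 Mbps.
Sum of rendition bitrates: (55+0.320) + (26+0.320) + (19+0.320) + (12+0.320) + (1.8+0.320) + (1.7+0.320) = 117.420 Mbps.
× 31620 s = 3,712,820 Mb = 464,103 MB = 464.1 GB.

464.10 GB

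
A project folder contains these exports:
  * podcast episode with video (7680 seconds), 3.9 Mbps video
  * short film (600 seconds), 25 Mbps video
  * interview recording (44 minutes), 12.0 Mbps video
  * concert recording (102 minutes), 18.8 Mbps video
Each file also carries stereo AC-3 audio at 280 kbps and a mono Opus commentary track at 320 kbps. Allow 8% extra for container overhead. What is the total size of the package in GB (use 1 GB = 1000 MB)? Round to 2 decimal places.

Audio total: 280 + 320 = 600 kbps = 0.600 Mbps.
podcast episode with video: 4.500 Mbps × 7680 s × 1.08 = 37324.8 Mb
short film: 25.600 Mbps × 600 s × 1.08 = 16588.8 Mb
interview recording: 12.600 Mbps × 2640 s × 1.08 = 35925.1 Mb
concert recording: 19.400 Mbps × 6120 s × 1.08 = 128226.2 Mb
Total: 218065.0 Mb = 27258.1 MB.
= 27.26 GB.

27.26 GB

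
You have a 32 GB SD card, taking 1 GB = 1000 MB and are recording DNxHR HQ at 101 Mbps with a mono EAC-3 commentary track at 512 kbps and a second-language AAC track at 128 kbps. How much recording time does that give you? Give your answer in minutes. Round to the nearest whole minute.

42 minutes

Audio total: 512 + 128 = 640 kbps = 0.640 Mbps.
Total bitrate: 101 + 0.640 = 101.640 Mbps.
Capacity: 32 GB = 256,000 Mb.
Recording time: 256,000 / 101.640 = 2,519 s ≈ 42.0 minutes.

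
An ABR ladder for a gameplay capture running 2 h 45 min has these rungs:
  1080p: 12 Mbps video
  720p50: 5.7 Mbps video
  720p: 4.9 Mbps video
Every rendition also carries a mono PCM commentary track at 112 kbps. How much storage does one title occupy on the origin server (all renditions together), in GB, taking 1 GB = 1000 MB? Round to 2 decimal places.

28.38 GB

2 h 45 min = 165 min = 9900 s
Audio: 112 kbps = 0.112 Mbps.
Sum of rendition bitrates: (12+0.112) + (5.7+0.112) + (4.9+0.112) = 22.936 Mbps.
× 9900 s = 227,066 Mb = 28,383 MB = 28.38 GB.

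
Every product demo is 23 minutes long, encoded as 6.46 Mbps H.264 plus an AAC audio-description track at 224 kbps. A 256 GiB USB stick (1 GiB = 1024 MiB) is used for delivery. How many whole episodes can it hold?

238

23 min = 1380 s
Audio: 224 kbps = 0.224 Mbps.
Total bitrate: 6.684 Mbps.
Per item: 6.684 Mbps × 1380 s = 9,224 Mb = 1,153 MB.
Capacity: 256 GiB = 2,199,023 Mb; 238.40 items → 238 complete.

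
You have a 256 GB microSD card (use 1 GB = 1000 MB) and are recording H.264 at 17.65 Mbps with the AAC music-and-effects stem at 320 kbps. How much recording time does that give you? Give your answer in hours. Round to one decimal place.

Audio: 320 kbps = 0.320 Mbps.
Total bitrate: 17.65 + 0.320 = 17.970 Mbps.
Capacity: 256 GB = 2,048,000 Mb.
Recording time: 2,048,000 / 17.970 = 113,968 s ≈ 31.7 hours.

31.7 hours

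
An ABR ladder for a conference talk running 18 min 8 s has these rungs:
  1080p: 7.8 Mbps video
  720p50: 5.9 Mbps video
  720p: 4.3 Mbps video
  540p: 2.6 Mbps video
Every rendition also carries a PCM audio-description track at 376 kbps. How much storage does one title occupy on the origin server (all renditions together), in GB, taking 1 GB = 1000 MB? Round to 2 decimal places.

18 min 8 s = 1088 s
Audio: 376 kbps = 0.376 Mbps.
Sum of rendition bitrates: (7.8+0.376) + (5.9+0.376) + (4.3+0.376) + (2.6+0.376) = 22.104 Mbps.
× 1088 s = 24,049 Mb = 3,006 MB = 3.006 GB.

3.01 GB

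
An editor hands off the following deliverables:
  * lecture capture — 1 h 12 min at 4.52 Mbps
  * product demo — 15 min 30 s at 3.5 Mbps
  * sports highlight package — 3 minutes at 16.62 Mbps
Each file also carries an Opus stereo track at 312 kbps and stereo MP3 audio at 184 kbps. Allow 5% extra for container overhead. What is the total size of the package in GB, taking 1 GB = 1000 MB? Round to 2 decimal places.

3.74 GB

Audio total: 312 + 184 = 496 kbps = 0.496 Mbps.
lecture capture: 5.016 Mbps × 4320 s × 1.05 = 22752.6 Mb
product demo: 3.996 Mbps × 930 s × 1.05 = 3902.1 Mb
sports highlight package: 17.116 Mbps × 180 s × 1.05 = 3234.9 Mb
Total: 29889.6 Mb = 3736.2 MB.
= 3.736 GB.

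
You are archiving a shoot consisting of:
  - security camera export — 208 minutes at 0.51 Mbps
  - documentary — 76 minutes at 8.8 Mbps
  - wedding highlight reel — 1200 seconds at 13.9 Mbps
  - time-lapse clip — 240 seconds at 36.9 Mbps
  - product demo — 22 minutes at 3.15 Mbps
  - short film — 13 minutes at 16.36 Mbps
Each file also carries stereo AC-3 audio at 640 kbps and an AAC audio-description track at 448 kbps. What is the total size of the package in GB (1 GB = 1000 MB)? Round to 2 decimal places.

13.92 GB

Audio total: 640 + 448 = 1088 kbps = 1.088 Mbps.
security camera export: 1.598 Mbps × 12480 s = 19943.0 Mb
documentary: 9.888 Mbps × 4560 s = 45089.3 Mb
wedding highlight reel: 14.988 Mbps × 1200 s = 17985.6 Mb
time-lapse clip: 37.988 Mbps × 240 s = 9117.1 Mb
product demo: 4.238 Mbps × 1320 s = 5594.2 Mb
short film: 17.448 Mbps × 780 s = 13609.4 Mb
Total: 111338.6 Mb = 13917.3 MB.
= 13.92 GB.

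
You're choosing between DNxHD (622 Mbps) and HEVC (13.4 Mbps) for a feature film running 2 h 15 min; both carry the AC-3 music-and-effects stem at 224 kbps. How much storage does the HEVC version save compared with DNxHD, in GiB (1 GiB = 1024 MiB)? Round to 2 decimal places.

2 h 15 min = 135 min = 8100 s
Audio: 224 kbps = 0.224 Mbps.
DNxHD: 622.224 Mbps × 8100 s = 5040014.4 Mb = 586.735 GiB.
HEVC: 13.624 Mbps × 8100 s = 110354.4 Mb = 12.847 GiB.
Saving: 586.735 − 12.847 = 573.888 GiB.

573.89 GiB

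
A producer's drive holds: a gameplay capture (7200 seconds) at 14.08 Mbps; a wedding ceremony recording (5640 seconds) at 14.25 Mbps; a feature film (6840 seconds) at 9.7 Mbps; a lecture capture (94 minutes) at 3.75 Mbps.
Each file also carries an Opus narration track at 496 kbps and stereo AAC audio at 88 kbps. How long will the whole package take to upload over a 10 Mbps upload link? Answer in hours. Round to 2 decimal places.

Audio total: 496 + 88 = 584 kbps = 0.584 Mbps.
gameplay capture: 14.664 Mbps × 7200 s = 105580.8 Mb
wedding ceremony recording: 14.834 Mbps × 5640 s = 83663.8 Mb
feature film: 10.284 Mbps × 6840 s = 70342.6 Mb
lecture capture: 4.334 Mbps × 5640 s = 24443.8 Mb
Total: 284030.9 Mb = 35503.9 MB.
At 10 Mbps: 284030.9 / 10 = 28403 s ≈ 7.89 hours.

7.89 hours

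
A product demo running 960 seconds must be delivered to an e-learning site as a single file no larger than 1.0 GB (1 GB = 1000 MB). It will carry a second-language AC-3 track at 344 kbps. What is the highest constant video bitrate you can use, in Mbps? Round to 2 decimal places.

Budget: 1.0 GB = 8000.0 Mb.
Total bitrate budget: 8000.0 Mb / 960 s = 8.333 Mbps.
Audio: 344 kbps = 0.344 Mbps.
Video: 8.333 − 0.344 = 7.989 Mbps.

7.99 Mbps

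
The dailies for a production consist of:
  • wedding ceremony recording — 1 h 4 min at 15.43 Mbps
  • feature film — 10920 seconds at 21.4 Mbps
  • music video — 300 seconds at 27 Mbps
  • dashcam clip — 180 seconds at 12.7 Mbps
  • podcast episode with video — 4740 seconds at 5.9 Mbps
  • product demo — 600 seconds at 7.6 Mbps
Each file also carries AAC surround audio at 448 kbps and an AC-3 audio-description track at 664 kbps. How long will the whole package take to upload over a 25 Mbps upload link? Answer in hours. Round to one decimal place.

4.0 hours

Audio total: 448 + 664 = 1112 kbps = 1.112 Mbps.
wedding ceremony recording: 16.542 Mbps × 3840 s = 63521.3 Mb
feature film: 22.512 Mbps × 10920 s = 245831.0 Mb
music video: 28.112 Mbps × 300 s = 8433.6 Mb
dashcam clip: 13.812 Mbps × 180 s = 2486.2 Mb
podcast episode with video: 7.012 Mbps × 4740 s = 33236.9 Mb
product demo: 8.712 Mbps × 600 s = 5227.2 Mb
Total: 358736.2 Mb = 44842.0 MB.
At 25 Mbps: 358736.2 / 25 = 14349 s ≈ 3.99 hours.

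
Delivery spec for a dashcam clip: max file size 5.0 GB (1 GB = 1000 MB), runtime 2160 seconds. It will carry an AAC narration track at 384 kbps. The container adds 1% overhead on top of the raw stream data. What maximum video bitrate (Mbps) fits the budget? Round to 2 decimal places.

Budget: 5.0 GB = 40000.0 Mb.
Stream payload after overhead: 40000.0 / 1.01 = 39604.0 Mb.
Total bitrate budget: 39604.0 Mb / 2160 s = 18.335 Mbps.
Audio: 384 kbps = 0.384 Mbps.
Video: 18.335 − 0.384 = 17.951 Mbps.

17.95 Mbps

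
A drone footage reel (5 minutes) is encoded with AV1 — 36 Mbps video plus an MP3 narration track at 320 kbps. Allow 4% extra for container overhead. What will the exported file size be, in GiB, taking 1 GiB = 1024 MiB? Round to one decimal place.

1.3 GiB

5 min = 300 s
Audio: 320 kbps = 0.320 Mbps.
Total bitrate: 36 + 0.320 = 36.320 Mbps.
Stream data: 36.320 Mbps × 300 s = 10896.0 Mb.
With 4% container overhead: ×1.04.
11,332 Mb = 1,416,480,000 bytes ÷ 1,073,741,824 = 1.319 GiB.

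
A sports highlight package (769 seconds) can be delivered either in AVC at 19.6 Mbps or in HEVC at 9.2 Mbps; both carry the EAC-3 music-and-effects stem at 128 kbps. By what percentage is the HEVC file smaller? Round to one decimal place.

Audio: 128 kbps = 0.128 Mbps.
AVC: 19.728 Mbps × 769 s = 15170.8 Mb = 1.896 GB.
HEVC: 9.328 Mbps × 769 s = 7173.2 Mb = 0.897 GB.
Reduction: (1 − 0.897/1.896) × 100 = 52.72%.

52.7%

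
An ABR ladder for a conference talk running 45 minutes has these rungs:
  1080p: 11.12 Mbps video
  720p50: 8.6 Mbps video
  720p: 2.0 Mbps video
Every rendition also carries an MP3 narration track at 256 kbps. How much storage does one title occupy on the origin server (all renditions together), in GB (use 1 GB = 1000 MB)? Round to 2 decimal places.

7.59 GB

45 min = 2700 s
Audio: 256 kbps = 0.256 Mbps.
Sum of rendition bitrates: (11.12+0.256) + (8.6+0.256) + (2.0+0.256) = 22.488 Mbps.
× 2700 s = 60,718 Mb = 7,590 MB = 7.590 GB.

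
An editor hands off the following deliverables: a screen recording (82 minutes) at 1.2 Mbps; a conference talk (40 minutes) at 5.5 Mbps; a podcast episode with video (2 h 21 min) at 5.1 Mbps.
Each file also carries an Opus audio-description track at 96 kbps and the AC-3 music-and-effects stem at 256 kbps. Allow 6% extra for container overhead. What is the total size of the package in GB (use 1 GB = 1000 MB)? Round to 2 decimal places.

Audio total: 96 + 256 = 352 kbps = 0.352 Mbps.
screen recording: 1.552 Mbps × 4920 s × 1.06 = 8094.0 Mb
conference talk: 5.852 Mbps × 2400 s × 1.06 = 14887.5 Mb
podcast episode with video: 5.452 Mbps × 8460 s × 1.06 = 48891.4 Mb
Total: 71872.8 Mb = 8984.1 MB.
= 8.984 GB.

8.98 GB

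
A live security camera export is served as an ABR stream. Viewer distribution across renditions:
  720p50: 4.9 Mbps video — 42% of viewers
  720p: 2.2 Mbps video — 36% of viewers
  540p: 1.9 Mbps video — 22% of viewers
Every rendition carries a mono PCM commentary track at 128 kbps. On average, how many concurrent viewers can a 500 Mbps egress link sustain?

Audio: 128 kbps = 0.128 Mbps.
Average per-viewer bitrate: 0.42×5.028 + 0.36×2.328 + 0.22×2.028 = 3.396 Mbps.
500 Mbps = 500.0 Mbps; 500.0 / 3.396 = 147.23 → 147.

147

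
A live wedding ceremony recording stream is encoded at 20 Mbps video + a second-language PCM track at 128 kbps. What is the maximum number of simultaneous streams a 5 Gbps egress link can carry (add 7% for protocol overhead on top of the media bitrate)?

232

Audio: 128 kbps = 0.128 Mbps.
Per-viewer media rate: 20.128 Mbps.
On the wire with 7% overhead: 21.537 Mbps.
5 Gbps = 5,000 Mbps; 5,000 / 21.537 = 232.16 → 232 viewers.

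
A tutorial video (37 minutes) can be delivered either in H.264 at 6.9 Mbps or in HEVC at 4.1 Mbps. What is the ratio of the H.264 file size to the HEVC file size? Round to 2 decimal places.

37 min = 2220 s
H.264: 6.900 Mbps × 2220 s = 15318.0 Mb = 1.783 GiB.
HEVC: 4.100 Mbps × 2220 s = 9102.0 Mb = 1.060 GiB.
Ratio: 1.783 / 1.060 = 1.683.

1.68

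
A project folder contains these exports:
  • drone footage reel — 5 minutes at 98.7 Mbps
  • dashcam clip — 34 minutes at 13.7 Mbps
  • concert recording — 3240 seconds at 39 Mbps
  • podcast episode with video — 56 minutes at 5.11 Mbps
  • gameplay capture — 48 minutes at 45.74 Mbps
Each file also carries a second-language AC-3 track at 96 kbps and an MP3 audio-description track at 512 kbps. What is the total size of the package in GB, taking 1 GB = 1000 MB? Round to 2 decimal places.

42.50 GB

Audio total: 96 + 512 = 608 kbps = 0.608 Mbps.
drone footage reel: 99.308 Mbps × 300 s = 29792.4 Mb
dashcam clip: 14.308 Mbps × 2040 s = 29188.3 Mb
concert recording: 39.608 Mbps × 3240 s = 128329.9 Mb
podcast episode with video: 5.718 Mbps × 3360 s = 19212.5 Mb
gameplay capture: 46.348 Mbps × 2880 s = 133482.2 Mb
Total: 340005.4 Mb = 42500.7 MB.
= 42.50 GB.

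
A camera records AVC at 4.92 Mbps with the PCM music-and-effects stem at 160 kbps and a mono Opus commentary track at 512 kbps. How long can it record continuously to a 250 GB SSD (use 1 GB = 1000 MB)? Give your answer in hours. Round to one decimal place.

Audio total: 160 + 512 = 672 kbps = 0.672 Mbps.
Total bitrate: 4.92 + 0.672 = 5.592 Mbps.
Capacity: 250 GB = 2,000,000 Mb.
Recording time: 2,000,000 / 5.592 = 357,654 s ≈ 99.3 hours.

99.3 hours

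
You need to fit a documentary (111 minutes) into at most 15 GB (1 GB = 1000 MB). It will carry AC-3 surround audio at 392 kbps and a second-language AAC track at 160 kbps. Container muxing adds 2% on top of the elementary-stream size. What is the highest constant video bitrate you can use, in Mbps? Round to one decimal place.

Budget: 15 GB = 120000.0 Mb.
Stream payload after overhead: 120000.0 / 1.02 = 117647.1 Mb.
111 min = 6660 s
Total bitrate budget: 117647.1 Mb / 6660 s = 17.665 Mbps.
Audio total: 392 + 160 = 552 kbps = 0.552 Mbps.
Video: 17.665 − 0.552 = 17.113 Mbps.

17.1 Mbps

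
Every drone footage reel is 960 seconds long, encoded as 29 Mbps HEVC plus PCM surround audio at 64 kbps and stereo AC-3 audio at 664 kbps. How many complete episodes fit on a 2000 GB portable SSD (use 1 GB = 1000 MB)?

Audio total: 64 + 664 = 728 kbps = 0.728 Mbps.
Total bitrate: 29.728 Mbps.
Per item: 29.728 Mbps × 960 s = 28,539 Mb = 3,567 MB.
Capacity: 2000 GB = 16,000,000 Mb; 560.64 items → 560 complete.

560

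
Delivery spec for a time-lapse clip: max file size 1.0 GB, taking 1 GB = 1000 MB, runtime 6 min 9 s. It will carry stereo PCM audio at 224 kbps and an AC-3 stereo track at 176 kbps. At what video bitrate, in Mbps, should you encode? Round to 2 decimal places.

21.28 Mbps

Budget: 1.0 GB = 8000.0 Mb.
6 min 9 s = 369 s
Total bitrate budget: 8000.0 Mb / 369 s = 21.680 Mbps.
Audio total: 224 + 176 = 400 kbps = 0.400 Mbps.
Video: 21.680 − 0.400 = 21.280 Mbps.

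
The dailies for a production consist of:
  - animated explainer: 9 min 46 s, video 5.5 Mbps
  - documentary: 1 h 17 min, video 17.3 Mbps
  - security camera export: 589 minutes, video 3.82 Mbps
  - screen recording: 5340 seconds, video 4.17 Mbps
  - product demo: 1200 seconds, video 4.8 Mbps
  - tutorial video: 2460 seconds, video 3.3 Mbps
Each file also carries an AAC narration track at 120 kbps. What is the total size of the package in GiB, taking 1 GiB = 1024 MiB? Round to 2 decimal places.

Audio: 120 kbps = 0.120 Mbps.
animated explainer: 5.620 Mbps × 586 s = 3293.3 Mb
documentary: 17.420 Mbps × 4620 s = 80480.4 Mb
security camera export: 3.940 Mbps × 35340 s = 139239.6 Mb
screen recording: 4.290 Mbps × 5340 s = 22908.6 Mb
product demo: 4.920 Mbps × 1200 s = 5904.0 Mb
tutorial video: 3.420 Mbps × 2460 s = 8413.2 Mb
Total: 260239.1 Mb = 32529.9 MB.
= 30.30 GiB.

30.30 GiB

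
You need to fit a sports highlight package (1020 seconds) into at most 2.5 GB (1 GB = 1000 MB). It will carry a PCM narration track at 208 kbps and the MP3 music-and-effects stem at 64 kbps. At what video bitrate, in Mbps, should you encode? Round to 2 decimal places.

19.34 Mbps

Budget: 2.5 GB = 20000.0 Mb.
Total bitrate budget: 20000.0 Mb / 1020 s = 19.608 Mbps.
Audio total: 208 + 64 = 272 kbps = 0.272 Mbps.
Video: 19.608 − 0.272 = 19.336 Mbps.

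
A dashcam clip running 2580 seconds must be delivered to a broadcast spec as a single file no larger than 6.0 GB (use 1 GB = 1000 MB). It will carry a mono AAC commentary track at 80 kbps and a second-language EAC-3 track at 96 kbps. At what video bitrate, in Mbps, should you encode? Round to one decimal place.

Budget: 6.0 GB = 48000.0 Mb.
Total bitrate budget: 48000.0 Mb / 2580 s = 18.605 Mbps.
Audio total: 80 + 96 = 176 kbps = 0.176 Mbps.
Video: 18.605 − 0.176 = 18.429 Mbps.

18.4 Mbps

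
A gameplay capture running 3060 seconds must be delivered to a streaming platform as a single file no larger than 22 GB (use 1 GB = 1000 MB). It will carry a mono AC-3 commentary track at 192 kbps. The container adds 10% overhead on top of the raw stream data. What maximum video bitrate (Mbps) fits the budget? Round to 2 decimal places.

Budget: 22 GB = 176000.0 Mb.
Stream payload after overhead: 176000.0 / 1.10 = 160000.0 Mb.
Total bitrate budget: 160000.0 Mb / 3060 s = 52.288 Mbps.
Audio: 192 kbps = 0.192 Mbps.
Video: 52.288 − 0.192 = 52.096 Mbps.

52.10 Mbps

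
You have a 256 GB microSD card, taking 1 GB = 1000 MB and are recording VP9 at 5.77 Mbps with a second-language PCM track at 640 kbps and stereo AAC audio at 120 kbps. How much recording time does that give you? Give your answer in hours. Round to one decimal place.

87.1 hours

Audio total: 640 + 120 = 760 kbps = 0.760 Mbps.
Total bitrate: 5.77 + 0.760 = 6.530 Mbps.
Capacity: 256 GB = 2,048,000 Mb.
Recording time: 2,048,000 / 6.530 = 313,629 s ≈ 87.1 hours.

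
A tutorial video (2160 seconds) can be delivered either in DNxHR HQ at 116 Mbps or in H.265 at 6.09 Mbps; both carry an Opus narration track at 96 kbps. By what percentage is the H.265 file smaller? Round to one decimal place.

Audio: 96 kbps = 0.096 Mbps.
DNxHR HQ: 116.096 Mbps × 2160 s = 250767.4 Mb = 29.193 GiB.
H.265: 6.186 Mbps × 2160 s = 13361.8 Mb = 1.556 GiB.
Reduction: (1 − 1.556/29.193) × 100 = 94.67%.

94.7%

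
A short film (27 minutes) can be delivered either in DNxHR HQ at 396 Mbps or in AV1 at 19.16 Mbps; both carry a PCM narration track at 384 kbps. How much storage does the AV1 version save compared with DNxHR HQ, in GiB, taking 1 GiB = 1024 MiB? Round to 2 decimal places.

27 min = 1620 s
Audio: 384 kbps = 0.384 Mbps.
DNxHR HQ: 396.384 Mbps × 1620 s = 642142.1 Mb = 74.755 GiB.
AV1: 19.544 Mbps × 1620 s = 31661.3 Mb = 3.686 GiB.
Saving: 74.755 − 3.686 = 71.069 GiB.

71.07 GiB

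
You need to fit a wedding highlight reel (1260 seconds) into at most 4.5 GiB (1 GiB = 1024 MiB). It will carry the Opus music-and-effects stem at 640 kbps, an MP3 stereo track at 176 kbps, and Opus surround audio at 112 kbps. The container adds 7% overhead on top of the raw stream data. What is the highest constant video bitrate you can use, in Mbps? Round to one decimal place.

27.7 Mbps

Budget: 4.5 GiB = 38654.7 Mb.
Stream payload after overhead: 38654.7 / 1.07 = 36125.9 Mb.
Total bitrate budget: 36125.9 Mb / 1260 s = 28.671 Mbps.
Audio total: 640 + 176 + 112 = 928 kbps = 0.928 Mbps.
Video: 28.671 − 0.928 = 27.743 Mbps.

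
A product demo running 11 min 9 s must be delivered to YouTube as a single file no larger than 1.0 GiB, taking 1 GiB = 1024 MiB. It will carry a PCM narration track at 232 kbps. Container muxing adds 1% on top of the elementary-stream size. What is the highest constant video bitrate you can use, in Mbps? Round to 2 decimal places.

Budget: 1.0 GiB = 8589.9 Mb.
Stream payload after overhead: 8589.9 / 1.01 = 8504.9 Mb.
11 min 9 s = 669 s
Total bitrate budget: 8504.9 Mb / 669 s = 12.713 Mbps.
Audio: 232 kbps = 0.232 Mbps.
Video: 12.713 − 0.232 = 12.481 Mbps.

12.48 Mbps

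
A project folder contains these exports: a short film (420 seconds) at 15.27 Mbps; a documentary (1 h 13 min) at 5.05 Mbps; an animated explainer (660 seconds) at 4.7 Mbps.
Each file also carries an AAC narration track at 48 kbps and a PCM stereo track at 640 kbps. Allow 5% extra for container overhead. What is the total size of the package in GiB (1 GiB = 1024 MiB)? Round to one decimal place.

Audio total: 48 + 640 = 688 kbps = 0.688 Mbps.
short film: 15.958 Mbps × 420 s × 1.05 = 7037.5 Mb
documentary: 5.738 Mbps × 4380 s × 1.05 = 26389.1 Mb
animated explainer: 5.388 Mbps × 660 s × 1.05 = 3733.9 Mb
Total: 37160.4 Mb = 4645.1 MB.
= 4.326 GiB.

4.3 GiB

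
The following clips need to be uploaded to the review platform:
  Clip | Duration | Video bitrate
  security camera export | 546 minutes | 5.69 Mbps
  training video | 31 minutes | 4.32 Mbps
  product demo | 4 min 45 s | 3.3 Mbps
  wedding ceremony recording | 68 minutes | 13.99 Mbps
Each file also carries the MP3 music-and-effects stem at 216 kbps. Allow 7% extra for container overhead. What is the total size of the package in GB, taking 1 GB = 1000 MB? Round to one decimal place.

Audio: 216 kbps = 0.216 Mbps.
security camera export: 5.906 Mbps × 32760 s × 1.07 = 207024.2 Mb
training video: 4.536 Mbps × 1860 s × 1.07 = 9027.5 Mb
product demo: 3.516 Mbps × 285 s × 1.07 = 1072.2 Mb
wedding ceremony recording: 14.206 Mbps × 4080 s × 1.07 = 62017.7 Mb
Total: 279141.7 Mb = 34892.7 MB.
= 34.89 GB.

34.9 GB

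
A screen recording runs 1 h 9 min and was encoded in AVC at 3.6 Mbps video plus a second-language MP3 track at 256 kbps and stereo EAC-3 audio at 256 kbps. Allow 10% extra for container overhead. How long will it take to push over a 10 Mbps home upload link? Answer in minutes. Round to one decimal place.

31.2 minutes

1 h 9 min = 69 min = 4140 s
Audio total: 256 + 256 = 512 kbps = 0.512 Mbps.
Total bitrate: 4.112 Mbps.
File: 4.112 Mbps × 4140 s = 17023.7 Mb.
With 10% container overhead: ×1.10. → 18726.0 Mb.
At 10 Mbps: 18726.0 / 10 = 1872.6 s ≈ 31.2 minutes.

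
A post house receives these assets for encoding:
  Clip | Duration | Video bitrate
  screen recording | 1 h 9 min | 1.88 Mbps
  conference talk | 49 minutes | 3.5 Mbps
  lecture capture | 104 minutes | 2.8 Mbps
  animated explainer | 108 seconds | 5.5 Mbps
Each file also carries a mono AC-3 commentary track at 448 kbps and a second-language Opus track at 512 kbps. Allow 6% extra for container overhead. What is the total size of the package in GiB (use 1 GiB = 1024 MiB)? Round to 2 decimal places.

6.05 GiB

Audio total: 448 + 512 = 960 kbps = 0.960 Mbps.
screen recording: 2.840 Mbps × 4140 s × 1.06 = 12463.1 Mb
conference talk: 4.460 Mbps × 2940 s × 1.06 = 13899.1 Mb
lecture capture: 3.760 Mbps × 6240 s × 1.06 = 24870.1 Mb
animated explainer: 6.460 Mbps × 108 s × 1.06 = 739.5 Mb
Total: 51971.9 Mb = 6496.5 MB.
= 6.050 GiB.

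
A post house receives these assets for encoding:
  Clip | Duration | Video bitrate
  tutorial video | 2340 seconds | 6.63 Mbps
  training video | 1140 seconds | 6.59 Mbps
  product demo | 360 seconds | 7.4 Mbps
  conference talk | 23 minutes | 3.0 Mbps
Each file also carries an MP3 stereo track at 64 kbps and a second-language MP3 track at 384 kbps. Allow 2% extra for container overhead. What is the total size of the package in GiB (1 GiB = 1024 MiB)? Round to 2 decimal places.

Audio total: 64 + 384 = 448 kbps = 0.448 Mbps.
tutorial video: 7.078 Mbps × 2340 s × 1.02 = 16893.8 Mb
training video: 7.038 Mbps × 1140 s × 1.02 = 8183.8 Mb
product demo: 7.848 Mbps × 360 s × 1.02 = 2881.8 Mb
conference talk: 3.448 Mbps × 1380 s × 1.02 = 4853.4 Mb
Total: 32812.7 Mb = 4101.6 MB.
= 3.820 GiB.

3.82 GiB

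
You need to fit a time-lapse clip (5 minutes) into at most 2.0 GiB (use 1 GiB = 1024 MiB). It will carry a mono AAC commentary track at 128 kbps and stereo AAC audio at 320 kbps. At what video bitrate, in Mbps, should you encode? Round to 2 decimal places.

56.82 Mbps

Budget: 2.0 GiB = 17179.9 Mb.
5 min = 300 s
Total bitrate budget: 17179.9 Mb / 300 s = 57.266 Mbps.
Audio total: 128 + 320 = 448 kbps = 0.448 Mbps.
Video: 57.266 − 0.448 = 56.818 Mbps.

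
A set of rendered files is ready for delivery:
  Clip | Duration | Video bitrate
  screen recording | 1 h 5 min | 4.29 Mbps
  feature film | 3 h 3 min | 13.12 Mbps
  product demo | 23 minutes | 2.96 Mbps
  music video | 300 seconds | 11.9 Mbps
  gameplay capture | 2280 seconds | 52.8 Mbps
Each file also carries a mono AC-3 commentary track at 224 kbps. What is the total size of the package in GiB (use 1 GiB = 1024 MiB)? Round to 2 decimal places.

Audio: 224 kbps = 0.224 Mbps.
screen recording: 4.514 Mbps × 3900 s = 17604.6 Mb
feature film: 13.344 Mbps × 10980 s = 146517.1 Mb
product demo: 3.184 Mbps × 1380 s = 4393.9 Mb
music video: 12.124 Mbps × 300 s = 3637.2 Mb
gameplay capture: 53.024 Mbps × 2280 s = 120894.7 Mb
Total: 293047.6 Mb = 36630.9 MB.
= 34.12 GiB.

34.12 GiB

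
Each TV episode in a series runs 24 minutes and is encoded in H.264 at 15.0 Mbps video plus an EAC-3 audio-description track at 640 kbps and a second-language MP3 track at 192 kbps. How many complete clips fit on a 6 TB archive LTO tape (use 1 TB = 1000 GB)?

24 min = 1440 s
Audio total: 640 + 192 = 832 kbps = 0.832 Mbps.
Total bitrate: 15.832 Mbps.
Per item: 15.832 Mbps × 1440 s = 22,798 Mb = 2,850 MB.
Capacity: 6 TB = 48,000,000 Mb; 2105.44 items → 2105 complete.

2105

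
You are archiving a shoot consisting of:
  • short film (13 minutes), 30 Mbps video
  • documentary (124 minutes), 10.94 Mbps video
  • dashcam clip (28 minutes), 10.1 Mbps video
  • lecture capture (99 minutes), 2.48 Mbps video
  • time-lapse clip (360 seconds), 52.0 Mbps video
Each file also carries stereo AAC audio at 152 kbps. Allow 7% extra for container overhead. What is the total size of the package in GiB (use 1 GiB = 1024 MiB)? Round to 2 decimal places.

19.64 GiB

Audio: 152 kbps = 0.152 Mbps.
short film: 30.152 Mbps × 780 s × 1.07 = 25164.9 Mb
documentary: 11.092 Mbps × 7440 s × 1.07 = 88301.2 Mb
dashcam clip: 10.252 Mbps × 1680 s × 1.07 = 18429.0 Mb
lecture capture: 2.632 Mbps × 5940 s × 1.07 = 16728.5 Mb
time-lapse clip: 52.152 Mbps × 360 s × 1.07 = 20089.0 Mb
Total: 168712.5 Mb = 21089.1 MB.
= 19.64 GiB.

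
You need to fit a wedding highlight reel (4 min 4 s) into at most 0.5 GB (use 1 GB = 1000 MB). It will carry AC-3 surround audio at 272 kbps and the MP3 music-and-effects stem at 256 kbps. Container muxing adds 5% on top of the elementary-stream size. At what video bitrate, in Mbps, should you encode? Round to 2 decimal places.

15.08 Mbps

Budget: 0.5 GB = 4000.0 Mb.
Stream payload after overhead: 4000.0 / 1.05 = 3809.5 Mb.
4 min 4 s = 244 s
Total bitrate budget: 3809.5 Mb / 244 s = 15.613 Mbps.
Audio total: 272 + 256 = 528 kbps = 0.528 Mbps.
Video: 15.613 − 0.528 = 15.085 Mbps.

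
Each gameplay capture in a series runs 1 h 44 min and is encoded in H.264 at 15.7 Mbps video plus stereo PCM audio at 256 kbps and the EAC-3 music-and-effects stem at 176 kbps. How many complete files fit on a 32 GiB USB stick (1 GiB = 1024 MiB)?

2

1 h 44 min = 104 min = 6240 s
Audio total: 256 + 176 = 432 kbps = 0.432 Mbps.
Total bitrate: 16.132 Mbps.
Per item: 16.132 Mbps × 6240 s = 100,664 Mb = 12,583 MB.
Capacity: 32 GiB = 274,878 Mb; 2.73 items → 2 complete.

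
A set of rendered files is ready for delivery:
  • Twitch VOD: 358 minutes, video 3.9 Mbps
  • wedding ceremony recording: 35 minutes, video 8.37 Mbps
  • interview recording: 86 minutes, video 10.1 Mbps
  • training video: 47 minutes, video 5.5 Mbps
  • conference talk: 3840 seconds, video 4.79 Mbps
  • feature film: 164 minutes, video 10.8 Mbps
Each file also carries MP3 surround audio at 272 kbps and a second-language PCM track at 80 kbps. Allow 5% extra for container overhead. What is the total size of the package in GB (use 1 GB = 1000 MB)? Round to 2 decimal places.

40.63 GB

Audio total: 272 + 80 = 352 kbps = 0.352 Mbps.
Twitch VOD: 4.252 Mbps × 21480 s × 1.05 = 95899.6 Mb
wedding ceremony recording: 8.722 Mbps × 2100 s × 1.05 = 19232.0 Mb
interview recording: 10.452 Mbps × 5160 s × 1.05 = 56628.9 Mb
training video: 5.852 Mbps × 2820 s × 1.05 = 17327.8 Mb
conference talk: 5.142 Mbps × 3840 s × 1.05 = 20732.5 Mb
feature film: 11.152 Mbps × 9840 s × 1.05 = 115222.5 Mb
Total: 325043.3 Mb = 40630.4 MB.
= 40.63 GB.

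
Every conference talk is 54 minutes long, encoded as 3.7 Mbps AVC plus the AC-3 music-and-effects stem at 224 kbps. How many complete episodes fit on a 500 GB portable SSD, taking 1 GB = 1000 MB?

314

54 min = 3240 s
Audio: 224 kbps = 0.224 Mbps.
Total bitrate: 3.924 Mbps.
Per item: 3.924 Mbps × 3240 s = 12,714 Mb = 1,589 MB.
Capacity: 500 GB = 4,000,000 Mb; 314.62 items → 314 complete.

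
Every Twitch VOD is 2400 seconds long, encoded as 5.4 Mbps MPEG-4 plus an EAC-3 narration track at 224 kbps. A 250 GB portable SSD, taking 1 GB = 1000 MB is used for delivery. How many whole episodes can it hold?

Audio: 224 kbps = 0.224 Mbps.
Total bitrate: 5.624 Mbps.
Per item: 5.624 Mbps × 2400 s = 13,498 Mb = 1,687 MB.
Capacity: 250 GB = 2,000,000 Mb; 148.17 items → 148 complete.

148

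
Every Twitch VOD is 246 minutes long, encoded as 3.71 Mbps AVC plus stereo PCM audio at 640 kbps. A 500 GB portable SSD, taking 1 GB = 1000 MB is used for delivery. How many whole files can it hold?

62

246 min = 14760 s
Audio: 640 kbps = 0.640 Mbps.
Total bitrate: 4.350 Mbps.
Per item: 4.350 Mbps × 14760 s = 64,206 Mb = 8,026 MB.
Capacity: 500 GB = 4,000,000 Mb; 62.30 items → 62 complete.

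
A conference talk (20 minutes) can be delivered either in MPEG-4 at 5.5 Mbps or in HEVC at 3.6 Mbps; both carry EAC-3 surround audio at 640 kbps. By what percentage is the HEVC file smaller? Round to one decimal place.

30.9%

20 min = 1200 s
Audio: 640 kbps = 0.640 Mbps.
MPEG-4: 6.140 Mbps × 1200 s = 7368.0 Mb = 0.858 GiB.
HEVC: 4.240 Mbps × 1200 s = 5088.0 Mb = 0.592 GiB.
Reduction: (1 − 0.592/0.858) × 100 = 30.94%.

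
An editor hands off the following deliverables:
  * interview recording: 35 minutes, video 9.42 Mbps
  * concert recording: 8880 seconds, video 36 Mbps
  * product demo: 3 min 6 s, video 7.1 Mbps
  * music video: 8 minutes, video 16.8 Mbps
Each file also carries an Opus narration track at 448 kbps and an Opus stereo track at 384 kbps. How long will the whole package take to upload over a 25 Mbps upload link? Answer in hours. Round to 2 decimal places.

Audio total: 448 + 384 = 832 kbps = 0.832 Mbps.
interview recording: 10.252 Mbps × 2100 s = 21529.2 Mb
concert recording: 36.832 Mbps × 8880 s = 327068.2 Mb
product demo: 7.932 Mbps × 186 s = 1475.4 Mb
music video: 17.632 Mbps × 480 s = 8463.4 Mb
Total: 358536.1 Mb = 44817.0 MB.
At 25 Mbps: 358536.1 / 25 = 14341 s ≈ 3.98 hours.

3.98 hours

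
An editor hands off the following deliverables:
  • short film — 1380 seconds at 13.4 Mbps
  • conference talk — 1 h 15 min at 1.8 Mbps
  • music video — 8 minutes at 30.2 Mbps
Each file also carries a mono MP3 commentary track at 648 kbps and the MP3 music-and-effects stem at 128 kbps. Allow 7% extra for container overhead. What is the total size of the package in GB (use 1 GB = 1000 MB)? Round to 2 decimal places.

Audio total: 648 + 128 = 776 kbps = 0.776 Mbps.
short film: 14.176 Mbps × 1380 s × 1.07 = 20932.3 Mb
conference talk: 2.576 Mbps × 4500 s × 1.07 = 12403.4 Mb
music video: 30.976 Mbps × 480 s × 1.07 = 15909.3 Mb
Total: 49245.0 Mb = 6155.6 MB.
= 6.156 GB.

6.16 GB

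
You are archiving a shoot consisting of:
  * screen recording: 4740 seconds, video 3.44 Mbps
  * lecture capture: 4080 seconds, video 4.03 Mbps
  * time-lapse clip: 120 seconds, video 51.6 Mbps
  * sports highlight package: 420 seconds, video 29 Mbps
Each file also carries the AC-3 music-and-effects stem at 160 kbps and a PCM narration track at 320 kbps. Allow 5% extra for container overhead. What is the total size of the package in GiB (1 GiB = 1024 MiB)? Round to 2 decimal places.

Audio total: 160 + 320 = 480 kbps = 0.480 Mbps.
screen recording: 3.920 Mbps × 4740 s × 1.05 = 19509.8 Mb
lecture capture: 4.510 Mbps × 4080 s × 1.05 = 19320.8 Mb
time-lapse clip: 52.080 Mbps × 120 s × 1.05 = 6562.1 Mb
sports highlight package: 29.480 Mbps × 420 s × 1.05 = 13000.7 Mb
Total: 58393.4 Mb = 7299.2 MB.
= 6.798 GiB.

6.80 GiB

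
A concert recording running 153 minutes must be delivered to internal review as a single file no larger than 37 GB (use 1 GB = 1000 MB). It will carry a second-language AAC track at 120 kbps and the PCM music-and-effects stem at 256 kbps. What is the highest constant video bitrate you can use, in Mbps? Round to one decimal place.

31.9 Mbps

Budget: 37 GB = 296000.0 Mb.
153 min = 9180 s
Total bitrate budget: 296000.0 Mb / 9180 s = 32.244 Mbps.
Audio total: 120 + 256 = 376 kbps = 0.376 Mbps.
Video: 32.244 − 0.376 = 31.868 Mbps.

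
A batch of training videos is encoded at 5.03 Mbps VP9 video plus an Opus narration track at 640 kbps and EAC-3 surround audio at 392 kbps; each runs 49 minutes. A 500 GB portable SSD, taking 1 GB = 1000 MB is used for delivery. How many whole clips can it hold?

49 min = 2940 s
Audio total: 640 + 392 = 1032 kbps = 1.032 Mbps.
Total bitrate: 6.062 Mbps.
Per item: 6.062 Mbps × 2940 s = 17,822 Mb = 2,228 MB.
Capacity: 500 GB = 4,000,000 Mb; 224.44 items → 224 complete.

224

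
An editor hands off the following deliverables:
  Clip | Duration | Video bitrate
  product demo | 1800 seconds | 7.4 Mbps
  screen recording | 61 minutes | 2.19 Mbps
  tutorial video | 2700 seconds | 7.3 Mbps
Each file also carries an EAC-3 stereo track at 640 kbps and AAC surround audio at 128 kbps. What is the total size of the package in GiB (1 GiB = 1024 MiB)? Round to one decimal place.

Audio total: 640 + 128 = 768 kbps = 0.768 Mbps.
product demo: 8.168 Mbps × 1800 s = 14702.4 Mb
screen recording: 2.958 Mbps × 3660 s = 10826.3 Mb
tutorial video: 8.068 Mbps × 2700 s = 21783.6 Mb
Total: 47312.3 Mb = 5914.0 MB.
= 5.508 GiB.

5.5 GiB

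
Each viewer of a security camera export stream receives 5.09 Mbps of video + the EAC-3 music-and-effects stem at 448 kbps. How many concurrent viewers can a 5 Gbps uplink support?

Audio: 448 kbps = 0.448 Mbps.
Per-viewer media rate: 5.538 Mbps.
5 Gbps = 5,000 Mbps; 5,000 / 5.538 = 902.85 → 902 viewers.

902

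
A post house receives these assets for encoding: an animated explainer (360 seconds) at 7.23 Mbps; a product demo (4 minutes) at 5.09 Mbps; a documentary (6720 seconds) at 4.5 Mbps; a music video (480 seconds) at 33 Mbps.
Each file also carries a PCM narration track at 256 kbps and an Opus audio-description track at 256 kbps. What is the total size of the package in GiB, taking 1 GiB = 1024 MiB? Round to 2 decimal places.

6.27 GiB

Audio total: 256 + 256 = 512 kbps = 0.512 Mbps.
animated explainer: 7.742 Mbps × 360 s = 2787.1 Mb
product demo: 5.602 Mbps × 240 s = 1344.5 Mb
documentary: 5.012 Mbps × 6720 s = 33680.6 Mb
music video: 33.512 Mbps × 480 s = 16085.8 Mb
Total: 53898.0 Mb = 6737.2 MB.
= 6.275 GiB.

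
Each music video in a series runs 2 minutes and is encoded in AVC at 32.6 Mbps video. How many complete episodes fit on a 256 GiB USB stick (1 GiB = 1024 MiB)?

562

2 min = 120 s
Per item: 32.600 Mbps × 120 s = 3,912 Mb = 489.0 MB.
Capacity: 256 GiB = 2,199,023 Mb; 562.12 items → 562 complete.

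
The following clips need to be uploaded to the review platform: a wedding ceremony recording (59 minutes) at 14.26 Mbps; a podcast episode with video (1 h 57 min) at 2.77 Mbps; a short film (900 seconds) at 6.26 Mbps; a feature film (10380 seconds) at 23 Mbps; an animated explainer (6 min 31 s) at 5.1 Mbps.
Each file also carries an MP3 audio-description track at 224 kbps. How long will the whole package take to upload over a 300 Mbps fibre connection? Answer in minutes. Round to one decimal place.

Audio: 224 kbps = 0.224 Mbps.
wedding ceremony recording: 14.484 Mbps × 3540 s = 51273.4 Mb
podcast episode with video: 2.994 Mbps × 7020 s = 21017.9 Mb
short film: 6.484 Mbps × 900 s = 5835.6 Mb
feature film: 23.224 Mbps × 10380 s = 241065.1 Mb
animated explainer: 5.324 Mbps × 391 s = 2081.7 Mb
Total: 321273.6 Mb = 40159.2 MB.
At 300 Mbps: 321273.6 / 300 = 1071 s ≈ 17.8 minutes.

17.8 minutes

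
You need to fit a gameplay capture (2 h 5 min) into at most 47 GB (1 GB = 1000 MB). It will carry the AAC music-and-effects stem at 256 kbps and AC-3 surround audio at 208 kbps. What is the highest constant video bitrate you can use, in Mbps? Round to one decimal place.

Budget: 47 GB = 376000.0 Mb.
2 h 5 min = 125 min = 7500 s
Total bitrate budget: 376000.0 Mb / 7500 s = 50.133 Mbps.
Audio total: 256 + 208 = 464 kbps = 0.464 Mbps.
Video: 50.133 − 0.464 = 49.669 Mbps.

49.7 Mbps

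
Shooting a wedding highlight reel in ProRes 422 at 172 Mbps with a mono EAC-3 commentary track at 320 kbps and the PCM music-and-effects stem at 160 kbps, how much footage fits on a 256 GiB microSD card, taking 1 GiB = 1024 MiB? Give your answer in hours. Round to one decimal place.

Audio total: 320 + 160 = 480 kbps = 0.480 Mbps.
Total bitrate: 172 + 0.480 = 172.480 Mbps.
Capacity: 256 GiB = 2,199,023 Mb.
Recording time: 2,199,023 / 172.480 = 12,749 s ≈ 3.54 hours.

3.5 hours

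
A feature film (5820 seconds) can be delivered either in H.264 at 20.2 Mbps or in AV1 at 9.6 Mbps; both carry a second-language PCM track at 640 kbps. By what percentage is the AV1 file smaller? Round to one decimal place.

50.9%

Audio: 640 kbps = 0.640 Mbps.
H.264: 20.840 Mbps × 5820 s = 121288.8 Mb = 14.120 GiB.
AV1: 10.240 Mbps × 5820 s = 59596.8 Mb = 6.938 GiB.
Reduction: (1 − 6.938/14.120) × 100 = 50.86%.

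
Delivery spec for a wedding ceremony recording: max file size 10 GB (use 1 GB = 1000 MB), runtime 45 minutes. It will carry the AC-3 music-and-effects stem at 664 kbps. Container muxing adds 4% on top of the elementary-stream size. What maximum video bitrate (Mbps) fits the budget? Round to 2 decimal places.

Budget: 10 GB = 80000.0 Mb.
Stream payload after overhead: 80000.0 / 1.04 = 76923.1 Mb.
45 min = 2700 s
Total bitrate budget: 76923.1 Mb / 2700 s = 28.490 Mbps.
Audio: 664 kbps = 0.664 Mbps.
Video: 28.490 − 0.664 = 27.826 Mbps.

27.83 Mbps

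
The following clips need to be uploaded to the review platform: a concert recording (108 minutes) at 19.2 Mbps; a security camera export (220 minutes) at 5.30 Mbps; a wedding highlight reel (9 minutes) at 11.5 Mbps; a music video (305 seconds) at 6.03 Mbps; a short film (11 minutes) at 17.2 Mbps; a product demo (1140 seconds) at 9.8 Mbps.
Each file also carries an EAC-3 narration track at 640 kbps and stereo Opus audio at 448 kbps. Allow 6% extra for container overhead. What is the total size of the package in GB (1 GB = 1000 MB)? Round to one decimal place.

33.0 GB

Audio total: 640 + 448 = 1088 kbps = 1.088 Mbps.
concert recording: 20.288 Mbps × 6480 s × 1.06 = 139354.2 Mb
security camera export: 6.388 Mbps × 13200 s × 1.06 = 89380.9 Mb
wedding highlight reel: 12.588 Mbps × 540 s × 1.06 = 7205.4 Mb
music video: 7.118 Mbps × 305 s × 1.06 = 2301.2 Mb
short film: 18.288 Mbps × 660 s × 1.06 = 12794.3 Mb
product demo: 10.888 Mbps × 1140 s × 1.06 = 13157.1 Mb
Total: 264193.1 Mb = 33024.1 MB.
= 33.02 GB.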